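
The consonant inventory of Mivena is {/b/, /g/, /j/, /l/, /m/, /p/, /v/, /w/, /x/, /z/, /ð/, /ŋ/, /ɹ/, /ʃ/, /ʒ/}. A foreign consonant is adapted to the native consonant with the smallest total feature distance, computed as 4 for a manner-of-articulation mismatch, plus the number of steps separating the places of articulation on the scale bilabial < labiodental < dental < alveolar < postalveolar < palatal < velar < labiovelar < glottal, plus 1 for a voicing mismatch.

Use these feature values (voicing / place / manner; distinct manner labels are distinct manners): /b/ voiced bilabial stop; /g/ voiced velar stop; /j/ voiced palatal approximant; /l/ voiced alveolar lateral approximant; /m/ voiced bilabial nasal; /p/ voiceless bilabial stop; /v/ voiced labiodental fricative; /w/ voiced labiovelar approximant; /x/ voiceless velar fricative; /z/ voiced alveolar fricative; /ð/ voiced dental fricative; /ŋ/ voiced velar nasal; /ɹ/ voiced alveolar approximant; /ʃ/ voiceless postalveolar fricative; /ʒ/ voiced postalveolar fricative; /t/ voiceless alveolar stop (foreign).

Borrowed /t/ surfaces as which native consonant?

p

/p/ is closest: same manner (stop), place distance 3 (alveolar→bilabial), same voicing; total 3. Next closest is /b/ at distance 4.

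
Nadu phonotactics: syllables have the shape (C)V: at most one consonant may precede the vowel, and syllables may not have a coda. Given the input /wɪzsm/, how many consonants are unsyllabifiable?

The consonants /z/, /s/, /m/ cannot be parsed into a legal (C)V syllable (no codas are permitted; onsets are limited to one consonant).

3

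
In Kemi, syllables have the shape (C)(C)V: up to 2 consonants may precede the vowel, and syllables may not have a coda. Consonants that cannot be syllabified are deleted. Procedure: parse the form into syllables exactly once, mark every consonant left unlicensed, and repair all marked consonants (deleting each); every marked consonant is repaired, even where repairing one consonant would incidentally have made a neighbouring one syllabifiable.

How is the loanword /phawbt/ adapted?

pha

Syllabifying with onset maximization leaves /w/, /b/, /t/ stranded (no codas are permitted; onsets may contain at most 2 consonants).
Deleting the stranded consonants removes /w/, /b/, /t/.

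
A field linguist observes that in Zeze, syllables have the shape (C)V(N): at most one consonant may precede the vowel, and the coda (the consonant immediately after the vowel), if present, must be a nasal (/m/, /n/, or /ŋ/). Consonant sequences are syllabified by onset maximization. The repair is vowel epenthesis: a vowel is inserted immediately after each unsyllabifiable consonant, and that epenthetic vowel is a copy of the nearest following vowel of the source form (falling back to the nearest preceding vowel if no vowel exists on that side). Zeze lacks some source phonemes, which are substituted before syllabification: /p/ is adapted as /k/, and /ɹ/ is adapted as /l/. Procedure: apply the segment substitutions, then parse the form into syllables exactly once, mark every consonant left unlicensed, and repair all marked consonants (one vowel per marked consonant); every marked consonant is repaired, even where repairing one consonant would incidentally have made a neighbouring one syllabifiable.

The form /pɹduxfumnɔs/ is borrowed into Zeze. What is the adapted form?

Substitution: /p/ → /k/, /ɹ/ → /l/, giving /klduxfumnɔs/.
Syllabifying with onset maximization leaves /k/, /l/, /x/, /s/ stranded (only a nasal (/m/, /n/, or /ŋ/) is licensed in coda position; onsets are limited to one consonant).
Inserting the epenthetic vowel yields /k/ → /ku/, /l/ → /lu/, /x/ → /xu/, /s/ → /sɔ/.

kuluduxufumnɔsɔ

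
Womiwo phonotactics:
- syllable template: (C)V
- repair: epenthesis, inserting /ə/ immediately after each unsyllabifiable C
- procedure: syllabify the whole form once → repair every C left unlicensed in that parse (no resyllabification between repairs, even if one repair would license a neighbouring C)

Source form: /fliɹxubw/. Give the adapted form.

Syllabifying with onset maximization leaves /f/, /ɹ/, /b/, /w/ stranded (no codas are permitted; onsets are limited to one consonant).
Inserting the epenthetic vowel yields /f/ → /fə/, /ɹ/ → /ɹə/, /b/ → /bə/, /w/ → /wə/.

fəliɹəxubəwə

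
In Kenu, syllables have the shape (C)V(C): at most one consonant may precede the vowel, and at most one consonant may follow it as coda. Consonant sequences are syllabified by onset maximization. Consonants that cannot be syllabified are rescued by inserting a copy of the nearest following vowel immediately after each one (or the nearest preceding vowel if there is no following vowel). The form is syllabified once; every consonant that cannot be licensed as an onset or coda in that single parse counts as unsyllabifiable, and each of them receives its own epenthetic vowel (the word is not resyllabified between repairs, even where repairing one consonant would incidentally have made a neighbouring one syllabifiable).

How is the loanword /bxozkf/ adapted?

Under (C)V(C), the unsyllabifiable consonants are /b/, /k/, /f/ (at most one coda consonant is licensed; onsets are limited to one consonant).
Epenthesis after each stranded consonant: /b/ → /bo/, /k/ → /ko/, /f/ → /fo/.

boxozkofo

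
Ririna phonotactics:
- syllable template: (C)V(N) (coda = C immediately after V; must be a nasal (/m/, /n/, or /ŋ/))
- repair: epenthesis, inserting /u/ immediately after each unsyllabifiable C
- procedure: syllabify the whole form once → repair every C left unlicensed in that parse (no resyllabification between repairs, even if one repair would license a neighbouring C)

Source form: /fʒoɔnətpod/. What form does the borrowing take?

Syllabifying with onset maximization leaves /f/, /t/, /d/ stranded (only a nasal (/m/, /n/, or /ŋ/) is licensed in coda position; onsets are limited to one consonant).
Inserting the epenthetic vowel yields /f/ → /fu/, /t/ → /tu/, /d/ → /du/.

fuʒoɔnətupodu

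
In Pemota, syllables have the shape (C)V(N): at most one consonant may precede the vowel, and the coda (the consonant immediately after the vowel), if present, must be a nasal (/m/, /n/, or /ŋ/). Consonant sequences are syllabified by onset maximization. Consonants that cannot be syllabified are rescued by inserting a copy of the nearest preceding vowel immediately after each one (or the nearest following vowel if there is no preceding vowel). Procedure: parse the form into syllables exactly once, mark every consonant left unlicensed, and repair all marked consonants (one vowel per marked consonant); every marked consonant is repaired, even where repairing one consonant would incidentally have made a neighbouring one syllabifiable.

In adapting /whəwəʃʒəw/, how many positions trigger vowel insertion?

The unsyllabifiable consonants are /w/, /ʃ/, /w/; each receives one epenthetic vowel.

3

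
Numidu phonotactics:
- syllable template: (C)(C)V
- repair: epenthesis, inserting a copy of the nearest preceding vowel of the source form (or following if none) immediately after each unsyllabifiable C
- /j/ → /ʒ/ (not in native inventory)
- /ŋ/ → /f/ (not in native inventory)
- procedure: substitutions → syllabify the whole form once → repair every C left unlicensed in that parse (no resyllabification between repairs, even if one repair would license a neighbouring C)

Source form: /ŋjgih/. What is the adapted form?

Substitution: /ŋ/ → /f/, /j/ → /ʒ/, giving /fʒgih/.
The consonants /f/, /h/ cannot be parsed into a legal (C)(C)V syllable (no codas are permitted; onsets may contain at most 2 consonants).
Inserting the epenthetic vowel yields /f/ → /fi/, /h/ → /hi/.

fiʒgihi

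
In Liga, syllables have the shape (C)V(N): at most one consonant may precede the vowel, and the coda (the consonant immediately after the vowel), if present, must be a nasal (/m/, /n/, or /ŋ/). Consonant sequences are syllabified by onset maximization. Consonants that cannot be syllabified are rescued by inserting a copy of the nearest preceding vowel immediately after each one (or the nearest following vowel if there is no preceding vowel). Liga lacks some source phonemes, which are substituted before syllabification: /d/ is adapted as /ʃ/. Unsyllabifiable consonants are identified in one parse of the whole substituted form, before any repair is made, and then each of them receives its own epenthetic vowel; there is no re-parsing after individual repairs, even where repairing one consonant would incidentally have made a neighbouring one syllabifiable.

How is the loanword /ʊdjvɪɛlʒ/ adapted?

Substitution: /d/ → /ʃ/, giving /ʊʃjvɪɛlʒ/.
The consonants /ʃ/, /j/, /l/, /ʒ/ cannot be parsed into a legal (C)V(N) syllable (only a nasal (/m/, /n/, or /ŋ/) is licensed in coda position; onsets are limited to one consonant).
Inserting the epenthetic vowel yields /ʃ/ → /ʃʊ/, /j/ → /jʊ/, /l/ → /lɛ/, /ʒ/ → /ʒɛ/.

ʊʃʊjʊvɪɛlɛʒɛ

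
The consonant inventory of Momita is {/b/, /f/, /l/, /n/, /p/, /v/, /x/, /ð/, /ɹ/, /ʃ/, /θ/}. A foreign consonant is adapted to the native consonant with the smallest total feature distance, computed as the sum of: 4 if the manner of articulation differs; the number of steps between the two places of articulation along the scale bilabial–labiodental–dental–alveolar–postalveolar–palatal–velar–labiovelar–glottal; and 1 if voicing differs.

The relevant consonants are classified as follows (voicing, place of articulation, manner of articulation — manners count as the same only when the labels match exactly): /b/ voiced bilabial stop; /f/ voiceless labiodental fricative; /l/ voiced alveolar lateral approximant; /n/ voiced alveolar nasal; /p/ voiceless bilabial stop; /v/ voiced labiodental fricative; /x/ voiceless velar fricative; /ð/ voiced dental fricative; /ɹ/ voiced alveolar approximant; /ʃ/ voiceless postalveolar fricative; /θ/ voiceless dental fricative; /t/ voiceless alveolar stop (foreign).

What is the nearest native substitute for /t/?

/p/ is closest: same manner (stop), place distance 3 (alveolar→bilabial), same voicing; total 3. Next closest is /b/ at distance 4.

p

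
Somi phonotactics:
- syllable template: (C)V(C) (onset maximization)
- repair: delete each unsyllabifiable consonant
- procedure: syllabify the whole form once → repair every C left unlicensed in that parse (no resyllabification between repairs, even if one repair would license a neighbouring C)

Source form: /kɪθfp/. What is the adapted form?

Under (C)V(C), the unsyllabifiable consonants are /f/, /p/ (at most one coda consonant is licensed; onsets are limited to one consonant).
Each unlicensed consonant is deleted: /f/, /p/.

kɪθ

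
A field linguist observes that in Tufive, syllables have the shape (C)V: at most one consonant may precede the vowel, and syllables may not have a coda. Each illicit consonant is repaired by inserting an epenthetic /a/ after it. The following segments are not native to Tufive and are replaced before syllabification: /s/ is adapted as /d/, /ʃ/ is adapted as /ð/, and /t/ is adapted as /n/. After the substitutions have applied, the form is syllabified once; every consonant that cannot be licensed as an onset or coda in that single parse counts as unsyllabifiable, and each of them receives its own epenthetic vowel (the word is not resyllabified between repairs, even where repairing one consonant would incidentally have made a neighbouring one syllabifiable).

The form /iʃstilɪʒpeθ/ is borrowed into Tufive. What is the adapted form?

iðadanilɪʒapeθa

Substitution: /ʃ/ → /ð/, /s/ → /d/, /t/ → /n/, giving /iðdnilɪʒpeθ/.
Under (C)V, the unsyllabifiable consonants are /ð/, /d/, /ʒ/, /θ/ (no codas are permitted; onsets are limited to one consonant).
Epenthesis after each stranded consonant: /ð/ → /ða/, /d/ → /da/, /ʒ/ → /ʒa/, /θ/ → /θa/.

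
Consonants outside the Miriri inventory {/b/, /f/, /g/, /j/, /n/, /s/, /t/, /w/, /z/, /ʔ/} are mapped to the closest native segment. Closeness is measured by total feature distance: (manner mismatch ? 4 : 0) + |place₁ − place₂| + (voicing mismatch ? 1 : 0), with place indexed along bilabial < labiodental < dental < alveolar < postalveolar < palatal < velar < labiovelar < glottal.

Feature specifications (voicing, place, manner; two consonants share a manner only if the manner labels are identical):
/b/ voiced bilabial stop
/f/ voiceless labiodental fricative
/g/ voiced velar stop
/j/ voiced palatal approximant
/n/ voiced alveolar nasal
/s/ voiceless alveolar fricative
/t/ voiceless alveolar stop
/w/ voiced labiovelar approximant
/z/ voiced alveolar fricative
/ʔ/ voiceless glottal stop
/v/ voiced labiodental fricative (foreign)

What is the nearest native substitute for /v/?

/f/ is closest: same manner (fricative), place distance 0 (labiodental→labiodental), voicing differs (+1); total 1. Next closest is /z/ at distance 2.

f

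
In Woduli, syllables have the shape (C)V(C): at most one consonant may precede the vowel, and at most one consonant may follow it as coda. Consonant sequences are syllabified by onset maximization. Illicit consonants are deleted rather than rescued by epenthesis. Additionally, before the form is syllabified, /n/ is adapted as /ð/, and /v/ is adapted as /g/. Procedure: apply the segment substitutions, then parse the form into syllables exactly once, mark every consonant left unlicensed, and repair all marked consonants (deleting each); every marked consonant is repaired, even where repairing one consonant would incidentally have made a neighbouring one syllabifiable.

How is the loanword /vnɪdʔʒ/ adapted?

ðɪd

Substitution: /v/ → /g/, /n/ → /ð/, giving /gðɪdʔʒ/.
Under (C)V(C), the unsyllabifiable consonants are /g/, /ʔ/, /ʒ/ (at most one coda consonant is licensed; onsets are limited to one consonant).
Deleting the stranded consonants removes /g/, /ʔ/, /ʒ/.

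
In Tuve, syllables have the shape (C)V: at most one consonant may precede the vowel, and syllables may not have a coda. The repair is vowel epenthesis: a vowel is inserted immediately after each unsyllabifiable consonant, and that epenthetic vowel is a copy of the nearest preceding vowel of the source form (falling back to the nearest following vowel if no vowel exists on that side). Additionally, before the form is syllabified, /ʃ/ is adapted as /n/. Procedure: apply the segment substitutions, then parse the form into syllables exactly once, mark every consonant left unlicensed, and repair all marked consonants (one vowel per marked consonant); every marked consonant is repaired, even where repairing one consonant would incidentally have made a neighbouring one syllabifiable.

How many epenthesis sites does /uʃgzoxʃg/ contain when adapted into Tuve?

After substitution the input is /ungzoxng/.
The unsyllabifiable consonants are /n/, /g/, /x/, /n/, /g/; each receives one epenthetic vowel.

5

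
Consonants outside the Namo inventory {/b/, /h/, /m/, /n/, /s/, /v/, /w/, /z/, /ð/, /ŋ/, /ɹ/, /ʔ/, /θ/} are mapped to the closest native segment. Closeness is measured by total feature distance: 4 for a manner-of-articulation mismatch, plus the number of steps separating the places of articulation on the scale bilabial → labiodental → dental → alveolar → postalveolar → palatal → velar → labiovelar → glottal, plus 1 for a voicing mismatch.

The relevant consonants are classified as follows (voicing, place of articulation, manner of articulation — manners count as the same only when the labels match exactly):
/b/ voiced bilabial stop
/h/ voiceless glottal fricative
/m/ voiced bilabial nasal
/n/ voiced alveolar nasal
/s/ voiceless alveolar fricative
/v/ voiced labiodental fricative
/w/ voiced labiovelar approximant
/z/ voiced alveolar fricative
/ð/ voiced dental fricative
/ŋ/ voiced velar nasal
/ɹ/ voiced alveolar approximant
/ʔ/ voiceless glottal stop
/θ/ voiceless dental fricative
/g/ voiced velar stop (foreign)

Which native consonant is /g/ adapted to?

/ʔ/ is closest: same manner (stop), place distance 2 (velar→glottal), voicing differs (+1); total 3. Next closest is /ŋ/ at distance 4.

ʔ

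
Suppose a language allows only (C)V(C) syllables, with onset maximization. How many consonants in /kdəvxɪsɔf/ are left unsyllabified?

1

Under (C)V(C), the unsyllabifiable consonants are /k/ (at most one coda consonant is licensed; onsets are limited to one consonant).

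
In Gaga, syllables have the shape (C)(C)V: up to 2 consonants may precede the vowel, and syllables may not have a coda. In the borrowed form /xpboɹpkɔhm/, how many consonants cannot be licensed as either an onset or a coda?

Syllabifying with onset maximization leaves /x/, /ɹ/, /h/, /m/ stranded (no codas are permitted; onsets may contain at most 2 consonants).

4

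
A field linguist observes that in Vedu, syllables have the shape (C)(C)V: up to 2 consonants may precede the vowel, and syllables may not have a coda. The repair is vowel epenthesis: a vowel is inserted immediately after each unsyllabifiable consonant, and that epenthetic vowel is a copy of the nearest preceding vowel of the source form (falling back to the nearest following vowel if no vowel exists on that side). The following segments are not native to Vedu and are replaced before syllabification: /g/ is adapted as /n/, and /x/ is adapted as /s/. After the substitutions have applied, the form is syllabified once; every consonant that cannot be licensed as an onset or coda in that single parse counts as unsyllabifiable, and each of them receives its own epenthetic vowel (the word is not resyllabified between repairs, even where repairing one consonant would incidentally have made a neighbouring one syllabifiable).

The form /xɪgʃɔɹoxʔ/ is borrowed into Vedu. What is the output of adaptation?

Substitution: /x/ → /s/, /g/ → /n/, giving /sɪnʃɔɹosʔ/.
The consonants /s/, /ʔ/ cannot be parsed into a legal (C)(C)V syllable (no codas are permitted; onsets may contain at most 2 consonants).
Epenthesis after each stranded consonant: /s/ → /so/, /ʔ/ → /ʔo/.

sɪnʃɔɹosoʔo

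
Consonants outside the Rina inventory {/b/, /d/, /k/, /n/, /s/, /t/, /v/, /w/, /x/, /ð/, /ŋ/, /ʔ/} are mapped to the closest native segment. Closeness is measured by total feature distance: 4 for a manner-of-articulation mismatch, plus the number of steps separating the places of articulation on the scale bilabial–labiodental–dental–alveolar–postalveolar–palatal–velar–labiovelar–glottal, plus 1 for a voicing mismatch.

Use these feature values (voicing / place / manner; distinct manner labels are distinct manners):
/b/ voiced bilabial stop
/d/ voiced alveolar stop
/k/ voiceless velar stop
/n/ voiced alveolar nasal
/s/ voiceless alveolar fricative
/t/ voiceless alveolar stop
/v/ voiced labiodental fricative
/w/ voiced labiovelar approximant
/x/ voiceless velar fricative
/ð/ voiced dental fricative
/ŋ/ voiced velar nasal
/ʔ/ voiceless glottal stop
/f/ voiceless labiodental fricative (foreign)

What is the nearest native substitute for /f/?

/v/ is closest: same manner (fricative), place distance 0 (labiodental→labiodental), voicing differs (+1); total 1. Next closest is /s/ at distance 2.

v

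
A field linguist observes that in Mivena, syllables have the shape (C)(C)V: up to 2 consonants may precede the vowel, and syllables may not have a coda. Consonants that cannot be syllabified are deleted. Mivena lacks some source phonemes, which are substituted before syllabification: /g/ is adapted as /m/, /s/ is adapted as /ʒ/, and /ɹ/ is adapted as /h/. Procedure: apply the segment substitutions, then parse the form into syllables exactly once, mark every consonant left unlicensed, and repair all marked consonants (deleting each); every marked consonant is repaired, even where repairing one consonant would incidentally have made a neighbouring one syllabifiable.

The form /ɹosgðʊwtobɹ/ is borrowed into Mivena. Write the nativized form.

Substitution: /ɹ/ → /h/, /s/ → /ʒ/, /g/ → /m/, giving /hoʒmðʊwtobh/.
The consonants /ʒ/, /b/, /h/ cannot be parsed into a legal (C)(C)V syllable (no codas are permitted; onsets may contain at most 2 consonants).
Deletion applies to /ʒ/, /b/, /h/.

homðʊwto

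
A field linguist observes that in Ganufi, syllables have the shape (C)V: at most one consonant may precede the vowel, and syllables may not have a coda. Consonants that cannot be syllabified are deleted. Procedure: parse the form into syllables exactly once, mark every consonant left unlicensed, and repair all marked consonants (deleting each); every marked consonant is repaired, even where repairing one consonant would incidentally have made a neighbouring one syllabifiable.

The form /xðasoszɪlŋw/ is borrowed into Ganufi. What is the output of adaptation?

ðasozɪ

The consonants /x/, /s/, /l/, /ŋ/, /w/ cannot be parsed into a legal (C)V syllable (no codas are permitted; onsets are limited to one consonant).
Each unlicensed consonant is deleted: /x/, /s/, /l/, /ŋ/, /w/.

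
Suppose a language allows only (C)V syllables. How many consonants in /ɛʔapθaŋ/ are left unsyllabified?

2

Syllabifying with onset maximization leaves /p/, /ŋ/ stranded (no codas are permitted; onsets are limited to one consonant).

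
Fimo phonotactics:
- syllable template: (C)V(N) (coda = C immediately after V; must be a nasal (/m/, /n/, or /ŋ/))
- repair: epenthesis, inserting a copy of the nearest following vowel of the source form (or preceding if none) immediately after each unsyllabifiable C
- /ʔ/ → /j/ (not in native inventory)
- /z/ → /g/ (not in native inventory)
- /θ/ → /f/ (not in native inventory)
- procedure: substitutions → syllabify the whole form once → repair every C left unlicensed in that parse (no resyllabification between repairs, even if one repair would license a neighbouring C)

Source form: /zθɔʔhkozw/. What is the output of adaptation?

gɔfɔjohokogowo

Substitution: /z/ → /g/, /θ/ → /f/, /ʔ/ → /j/, giving /gfɔjhkogw/.
Under (C)V(N), the unsyllabifiable consonants are /g/, /j/, /h/, /g/, /w/ (only a nasal (/m/, /n/, or /ŋ/) is licensed in coda position; onsets are limited to one consonant).
Each unlicensed consonant becomes the onset of a new syllable: /g/ → /gɔ/, /j/ → /jo/, /h/ → /ho/, /g/ → /go/, /w/ → /wo/.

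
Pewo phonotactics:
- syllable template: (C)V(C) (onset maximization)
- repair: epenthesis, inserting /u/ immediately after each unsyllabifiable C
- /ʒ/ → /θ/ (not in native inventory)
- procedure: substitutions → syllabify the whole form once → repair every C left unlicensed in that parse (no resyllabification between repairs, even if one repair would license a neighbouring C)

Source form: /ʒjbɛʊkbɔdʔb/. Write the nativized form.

Substitution: /ʒ/ → /θ/, giving /θjbɛʊkbɔdʔb/.
The consonants /θ/, /j/, /ʔ/, /b/ cannot be parsed into a legal (C)V(C) syllable (at most one coda consonant is licensed; onsets are limited to one consonant).
Each unlicensed consonant becomes the onset of a new syllable: /θ/ → /θu/, /j/ → /ju/, /ʔ/ → /ʔu/, /b/ → /bu/.

θujubɛʊkbɔdʔubu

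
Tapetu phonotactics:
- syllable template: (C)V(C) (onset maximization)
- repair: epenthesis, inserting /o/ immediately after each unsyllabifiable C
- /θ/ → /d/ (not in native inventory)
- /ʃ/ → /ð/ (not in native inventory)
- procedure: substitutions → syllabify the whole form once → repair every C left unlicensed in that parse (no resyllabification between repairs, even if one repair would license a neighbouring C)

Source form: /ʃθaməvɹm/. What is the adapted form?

Substitution: /ʃ/ → /ð/, /θ/ → /d/, giving /ðdaməvɹm/.
Under (C)V(C), the unsyllabifiable consonants are /ð/, /ɹ/, /m/ (at most one coda consonant is licensed; onsets are limited to one consonant).
Inserting the epenthetic vowel yields /ð/ → /ðo/, /ɹ/ → /ɹo/, /m/ → /mo/.

ðodaməvɹomo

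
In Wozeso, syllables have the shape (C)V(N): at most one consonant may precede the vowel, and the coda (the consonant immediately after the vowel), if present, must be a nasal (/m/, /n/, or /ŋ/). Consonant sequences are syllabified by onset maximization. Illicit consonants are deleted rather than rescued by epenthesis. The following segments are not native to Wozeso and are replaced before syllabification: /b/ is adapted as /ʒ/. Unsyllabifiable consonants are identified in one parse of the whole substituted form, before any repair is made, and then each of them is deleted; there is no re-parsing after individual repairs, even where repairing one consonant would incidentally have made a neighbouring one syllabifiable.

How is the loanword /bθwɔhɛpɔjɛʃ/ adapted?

wɔhɛpɔjɛ

Substitution: /b/ → /ʒ/, giving /ʒθwɔhɛpɔjɛʃ/.
The consonants /ʒ/, /θ/, /ʃ/ cannot be parsed into a legal (C)V(N) syllable (only a nasal (/m/, /n/, or /ŋ/) is licensed in coda position; onsets are limited to one consonant).
Each unlicensed consonant is deleted: /ʒ/, /θ/, /ʃ/.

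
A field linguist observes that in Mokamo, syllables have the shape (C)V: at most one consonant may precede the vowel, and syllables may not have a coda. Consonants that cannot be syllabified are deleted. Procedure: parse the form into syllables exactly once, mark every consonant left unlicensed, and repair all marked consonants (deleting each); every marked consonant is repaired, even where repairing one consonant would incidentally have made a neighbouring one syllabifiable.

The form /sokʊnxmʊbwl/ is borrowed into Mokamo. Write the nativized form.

sokʊmʊ

Under (C)V, the unsyllabifiable consonants are /n/, /x/, /b/, /w/, /l/ (no codas are permitted; onsets are limited to one consonant).
Each unlicensed consonant is deleted: /n/, /x/, /b/, /w/, /l/.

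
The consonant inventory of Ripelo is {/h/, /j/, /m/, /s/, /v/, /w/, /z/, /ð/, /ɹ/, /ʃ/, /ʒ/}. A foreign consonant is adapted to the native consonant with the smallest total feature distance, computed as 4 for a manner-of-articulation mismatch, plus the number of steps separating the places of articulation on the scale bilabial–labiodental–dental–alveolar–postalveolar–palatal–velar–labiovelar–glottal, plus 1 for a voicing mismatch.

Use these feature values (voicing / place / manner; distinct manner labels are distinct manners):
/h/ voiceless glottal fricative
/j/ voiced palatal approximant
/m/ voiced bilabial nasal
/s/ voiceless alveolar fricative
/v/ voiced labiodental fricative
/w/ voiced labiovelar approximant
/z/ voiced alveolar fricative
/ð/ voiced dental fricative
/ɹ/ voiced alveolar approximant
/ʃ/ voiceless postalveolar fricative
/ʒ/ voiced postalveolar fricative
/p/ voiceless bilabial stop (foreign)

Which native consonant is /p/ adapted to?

/m/ is closest: manner differs (stop→nasal, +4), place distance 0 (bilabial→bilabial), voicing differs (+1); total 5. Next closest is /v/ at distance 6.

m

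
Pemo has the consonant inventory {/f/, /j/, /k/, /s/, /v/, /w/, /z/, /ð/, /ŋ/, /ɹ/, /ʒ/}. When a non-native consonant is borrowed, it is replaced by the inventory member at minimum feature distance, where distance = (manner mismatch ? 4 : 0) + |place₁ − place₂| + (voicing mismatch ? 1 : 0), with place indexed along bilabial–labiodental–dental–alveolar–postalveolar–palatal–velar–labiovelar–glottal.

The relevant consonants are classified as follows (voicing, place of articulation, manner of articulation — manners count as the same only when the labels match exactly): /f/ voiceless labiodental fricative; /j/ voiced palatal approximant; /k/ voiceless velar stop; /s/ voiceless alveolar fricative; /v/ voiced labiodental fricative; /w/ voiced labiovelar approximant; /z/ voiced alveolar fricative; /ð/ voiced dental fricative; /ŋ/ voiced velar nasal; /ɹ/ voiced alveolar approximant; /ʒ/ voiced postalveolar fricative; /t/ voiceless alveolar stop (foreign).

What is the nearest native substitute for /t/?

/k/ is closest: same manner (stop), place distance 3 (alveolar→velar), same voicing; total 3. Next closest is /s/ at distance 4.

k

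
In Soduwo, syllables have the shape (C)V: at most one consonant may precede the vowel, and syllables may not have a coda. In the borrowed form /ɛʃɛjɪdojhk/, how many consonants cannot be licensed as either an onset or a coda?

3

The consonants /j/, /h/, /k/ cannot be parsed into a legal (C)V syllable (no codas are permitted; onsets are limited to one consonant).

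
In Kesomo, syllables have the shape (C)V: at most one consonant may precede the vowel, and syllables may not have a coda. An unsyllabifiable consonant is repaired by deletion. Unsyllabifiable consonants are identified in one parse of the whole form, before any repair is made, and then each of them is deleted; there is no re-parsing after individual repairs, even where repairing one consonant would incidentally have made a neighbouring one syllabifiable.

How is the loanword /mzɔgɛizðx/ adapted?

Under (C)V, the unsyllabifiable consonants are /m/, /z/, /ð/, /x/ (no codas are permitted; onsets are limited to one consonant).
Each unlicensed consonant is deleted: /m/, /z/, /ð/, /x/.

zɔgɛi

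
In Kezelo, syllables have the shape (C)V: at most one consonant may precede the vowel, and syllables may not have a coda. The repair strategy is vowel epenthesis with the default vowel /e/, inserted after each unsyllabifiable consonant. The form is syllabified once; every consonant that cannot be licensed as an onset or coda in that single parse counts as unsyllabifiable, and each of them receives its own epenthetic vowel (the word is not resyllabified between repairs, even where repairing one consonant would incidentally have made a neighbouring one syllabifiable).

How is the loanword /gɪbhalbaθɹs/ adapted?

Under (C)V, the unsyllabifiable consonants are /b/, /l/, /θ/, /ɹ/, /s/ (no codas are permitted; onsets are limited to one consonant).
Inserting the epenthetic vowel yields /b/ → /be/, /l/ → /le/, /θ/ → /θe/, /ɹ/ → /ɹe/, /s/ → /se/.

gɪbehalebaθeɹese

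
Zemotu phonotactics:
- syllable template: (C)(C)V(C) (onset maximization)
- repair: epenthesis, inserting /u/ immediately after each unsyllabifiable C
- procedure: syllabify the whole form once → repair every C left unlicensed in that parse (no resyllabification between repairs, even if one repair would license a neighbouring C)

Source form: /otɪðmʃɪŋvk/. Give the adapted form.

Under (C)(C)V(C), the unsyllabifiable consonants are /v/, /k/ (at most one coda consonant is licensed; onsets may contain at most 2 consonants).
Inserting the epenthetic vowel yields /v/ → /vu/, /k/ → /ku/.

otɪðmʃɪŋvuku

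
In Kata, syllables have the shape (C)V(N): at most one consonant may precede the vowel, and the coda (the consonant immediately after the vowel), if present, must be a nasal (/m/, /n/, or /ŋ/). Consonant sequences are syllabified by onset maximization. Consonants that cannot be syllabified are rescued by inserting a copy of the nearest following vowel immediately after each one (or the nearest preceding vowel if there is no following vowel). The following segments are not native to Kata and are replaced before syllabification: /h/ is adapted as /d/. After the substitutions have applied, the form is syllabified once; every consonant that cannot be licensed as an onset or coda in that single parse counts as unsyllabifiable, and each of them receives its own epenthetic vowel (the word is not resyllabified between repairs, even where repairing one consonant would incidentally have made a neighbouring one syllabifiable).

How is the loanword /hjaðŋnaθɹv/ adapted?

dajaðaŋanaθaɹava

Substitution: /h/ → /d/, giving /djaðŋnaθɹv/.
Under (C)V(N), the unsyllabifiable consonants are /d/, /ð/, /ŋ/, /θ/, /ɹ/, /v/ (only a nasal (/m/, /n/, or /ŋ/) is licensed in coda position; onsets are limited to one consonant).
Each unlicensed consonant becomes the onset of a new syllable: /d/ → /da/, /ð/ → /ða/, /ŋ/ → /ŋa/, /θ/ → /θa/, /ɹ/ → /ɹa/, /v/ → /va/.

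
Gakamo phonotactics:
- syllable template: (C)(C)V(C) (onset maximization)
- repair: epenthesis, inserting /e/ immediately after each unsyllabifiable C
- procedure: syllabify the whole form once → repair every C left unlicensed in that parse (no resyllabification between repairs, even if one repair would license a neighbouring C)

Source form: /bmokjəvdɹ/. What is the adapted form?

bmokjəvdeɹe

Syllabifying with onset maximization leaves /d/, /ɹ/ stranded (at most one coda consonant is licensed; onsets may contain at most 2 consonants).
Epenthesis after each stranded consonant: /d/ → /de/, /ɹ/ → /ɹe/.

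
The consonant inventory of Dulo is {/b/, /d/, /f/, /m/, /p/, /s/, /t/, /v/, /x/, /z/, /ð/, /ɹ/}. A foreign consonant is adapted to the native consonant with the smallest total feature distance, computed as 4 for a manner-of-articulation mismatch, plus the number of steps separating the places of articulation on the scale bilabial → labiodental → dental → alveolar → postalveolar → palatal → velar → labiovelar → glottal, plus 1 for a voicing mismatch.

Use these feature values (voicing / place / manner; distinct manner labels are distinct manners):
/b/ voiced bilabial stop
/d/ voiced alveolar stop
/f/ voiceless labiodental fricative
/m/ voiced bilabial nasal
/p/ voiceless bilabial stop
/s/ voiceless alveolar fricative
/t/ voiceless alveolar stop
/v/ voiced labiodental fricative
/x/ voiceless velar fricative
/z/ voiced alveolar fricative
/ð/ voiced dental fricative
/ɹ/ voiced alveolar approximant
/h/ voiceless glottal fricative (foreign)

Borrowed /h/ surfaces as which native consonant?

/x/ is closest: same manner (fricative), place distance 2 (glottal→velar), same voicing; total 2. Next closest is /s/ at distance 5.

x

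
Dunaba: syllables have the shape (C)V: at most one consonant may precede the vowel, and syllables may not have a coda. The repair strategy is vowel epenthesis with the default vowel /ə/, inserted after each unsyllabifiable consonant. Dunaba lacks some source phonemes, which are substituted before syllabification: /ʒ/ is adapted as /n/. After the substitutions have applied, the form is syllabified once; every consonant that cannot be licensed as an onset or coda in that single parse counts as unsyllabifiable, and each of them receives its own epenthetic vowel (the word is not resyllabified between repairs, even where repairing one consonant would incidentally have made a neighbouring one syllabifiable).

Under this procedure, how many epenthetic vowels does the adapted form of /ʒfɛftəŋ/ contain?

3

After substitution the input is /nfɛftəŋ/.
The unsyllabifiable consonants are /n/, /f/, /ŋ/; each receives one epenthetic vowel.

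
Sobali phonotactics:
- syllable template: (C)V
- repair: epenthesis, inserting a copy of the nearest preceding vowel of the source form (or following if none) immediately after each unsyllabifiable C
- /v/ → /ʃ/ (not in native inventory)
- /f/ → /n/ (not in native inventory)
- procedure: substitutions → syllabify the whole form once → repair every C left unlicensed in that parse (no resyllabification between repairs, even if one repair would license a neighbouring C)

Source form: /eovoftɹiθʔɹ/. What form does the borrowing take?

Substitution: /v/ → /ʃ/, /f/ → /n/, giving /eoʃontɹiθʔɹ/.
Syllabifying with onset maximization leaves /n/, /t/, /θ/, /ʔ/, /ɹ/ stranded (no codas are permitted; onsets are limited to one consonant).
Each unlicensed consonant becomes the onset of a new syllable: /n/ → /no/, /t/ → /to/, /θ/ → /θi/, /ʔ/ → /ʔi/, /ɹ/ → /ɹi/.

eoʃonotoɹiθiʔiɹi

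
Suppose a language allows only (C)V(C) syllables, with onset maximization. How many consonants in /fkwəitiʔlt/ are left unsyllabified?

4

Under (C)V(C), the unsyllabifiable consonants are /f/, /k/, /l/, /t/ (at most one coda consonant is licensed; onsets are limited to one consonant).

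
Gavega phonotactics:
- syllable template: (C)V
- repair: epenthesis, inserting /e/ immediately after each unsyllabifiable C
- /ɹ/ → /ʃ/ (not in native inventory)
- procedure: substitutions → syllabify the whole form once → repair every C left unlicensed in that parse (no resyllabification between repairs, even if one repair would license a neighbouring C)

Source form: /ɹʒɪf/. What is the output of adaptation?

ʃeʒɪfe

Substitution: /ɹ/ → /ʃ/, giving /ʃʒɪf/.
Syllabifying with onset maximization leaves /ʃ/, /f/ stranded (no codas are permitted; onsets are limited to one consonant).
Inserting the epenthetic vowel yields /ʃ/ → /ʃe/, /f/ → /fe/.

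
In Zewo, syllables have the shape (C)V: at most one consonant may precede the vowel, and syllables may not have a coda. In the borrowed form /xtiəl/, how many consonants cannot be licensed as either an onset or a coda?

The consonants /x/, /l/ cannot be parsed into a legal (C)V syllable (no codas are permitted; onsets are limited to one consonant).

2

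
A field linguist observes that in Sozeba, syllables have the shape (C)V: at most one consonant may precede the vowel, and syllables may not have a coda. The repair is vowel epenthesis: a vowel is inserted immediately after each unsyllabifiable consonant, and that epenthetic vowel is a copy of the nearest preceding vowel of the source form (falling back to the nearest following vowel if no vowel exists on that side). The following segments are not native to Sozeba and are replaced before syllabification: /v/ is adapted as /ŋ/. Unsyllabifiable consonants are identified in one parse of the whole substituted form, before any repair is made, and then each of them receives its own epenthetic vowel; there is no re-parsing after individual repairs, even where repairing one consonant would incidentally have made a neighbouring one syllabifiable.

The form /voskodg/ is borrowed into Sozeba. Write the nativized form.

Substitution: /v/ → /ŋ/, giving /ŋoskodg/.
Under (C)V, the unsyllabifiable consonants are /s/, /d/, /g/ (no codas are permitted; onsets are limited to one consonant).
Epenthesis after each stranded consonant: /s/ → /so/, /d/ → /do/, /g/ → /go/.

ŋosokodogo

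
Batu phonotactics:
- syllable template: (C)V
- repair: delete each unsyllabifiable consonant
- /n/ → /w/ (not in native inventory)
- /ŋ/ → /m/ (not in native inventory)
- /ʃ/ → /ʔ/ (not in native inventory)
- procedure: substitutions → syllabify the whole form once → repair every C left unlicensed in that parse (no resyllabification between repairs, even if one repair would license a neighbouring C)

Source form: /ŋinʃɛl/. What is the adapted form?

Substitution: /ŋ/ → /m/, /n/ → /w/, /ʃ/ → /ʔ/, giving /miwʔɛl/.
Syllabifying with onset maximization leaves /w/, /l/ stranded (no codas are permitted; onsets are limited to one consonant).
Deleting the stranded consonants removes /w/, /l/.

miʔɛ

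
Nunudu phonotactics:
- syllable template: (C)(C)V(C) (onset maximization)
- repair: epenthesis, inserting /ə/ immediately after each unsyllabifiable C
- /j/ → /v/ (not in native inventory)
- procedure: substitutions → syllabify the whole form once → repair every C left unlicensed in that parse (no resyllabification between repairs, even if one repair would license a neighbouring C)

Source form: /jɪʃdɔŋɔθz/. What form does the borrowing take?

Substitution: /j/ → /v/, giving /vɪʃdɔŋɔθz/.
Syllabifying with onset maximization leaves /z/ stranded (at most one coda consonant is licensed; onsets may contain at most 2 consonants).
Inserting the epenthetic vowel yields /z/ → /zə/.

vɪʃdɔŋɔθzə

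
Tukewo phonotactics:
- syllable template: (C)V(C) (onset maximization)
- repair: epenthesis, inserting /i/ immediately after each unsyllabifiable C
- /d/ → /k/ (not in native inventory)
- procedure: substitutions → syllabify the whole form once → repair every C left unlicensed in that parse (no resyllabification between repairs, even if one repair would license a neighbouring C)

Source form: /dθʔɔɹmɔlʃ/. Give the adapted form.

kiθiʔɔɹmɔlʃi

Substitution: /d/ → /k/, giving /kθʔɔɹmɔlʃ/.
The consonants /k/, /θ/, /ʃ/ cannot be parsed into a legal (C)V(C) syllable (at most one coda consonant is licensed; onsets are limited to one consonant).
Epenthesis after each stranded consonant: /k/ → /ki/, /θ/ → /θi/, /ʃ/ → /ʃi/.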